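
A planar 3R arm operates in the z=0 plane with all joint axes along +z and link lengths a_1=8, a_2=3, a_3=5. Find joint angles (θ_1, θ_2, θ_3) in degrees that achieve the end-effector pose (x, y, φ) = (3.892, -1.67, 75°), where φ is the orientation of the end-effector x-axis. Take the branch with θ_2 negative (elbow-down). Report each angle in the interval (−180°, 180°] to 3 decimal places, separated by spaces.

-46.427 -120.008 -118.565

wrist centre = target − a_3·(cos φ, sin φ) = (2.5979, -6.4996)
cos θ_2 = (48.9943−8²−3²)/(2·8·3) = -0.5001; θ_2 = -120.0079° (elbow-down)
β = atan2(-6.4996,2.5979) = -68.2134°; ψ = atan2(-2.5979,6.4996) = -21.7863°
θ_1 = β − ψ = -46.4271°
θ_3 = φ − θ_1 − θ_2 = -118.5650° (wrapped to (-180°,180°])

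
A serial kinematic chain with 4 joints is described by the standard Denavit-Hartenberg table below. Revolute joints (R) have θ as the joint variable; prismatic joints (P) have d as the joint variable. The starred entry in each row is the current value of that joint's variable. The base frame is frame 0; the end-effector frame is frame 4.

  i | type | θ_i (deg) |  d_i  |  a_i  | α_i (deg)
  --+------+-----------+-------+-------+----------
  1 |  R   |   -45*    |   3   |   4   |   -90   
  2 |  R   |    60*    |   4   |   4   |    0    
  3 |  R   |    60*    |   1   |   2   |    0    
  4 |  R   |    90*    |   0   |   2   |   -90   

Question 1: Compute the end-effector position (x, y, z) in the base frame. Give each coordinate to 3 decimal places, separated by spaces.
after link 1: o_1 = (2.8284, -2.8284, 3.0000)
after link 2: o_2 = (7.0711, -1.4142, -0.4641)
after link 3: o_3 = (7.0711, 0.0000, -2.1962)
after link 4: o_4 = (5.8463, 1.2247, -1.1962)

5.846 1.225 -1.196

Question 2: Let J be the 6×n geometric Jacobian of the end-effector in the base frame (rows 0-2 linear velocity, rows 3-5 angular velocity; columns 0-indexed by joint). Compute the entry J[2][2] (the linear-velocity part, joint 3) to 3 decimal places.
2.732

axis z_2 = (0.7071,0.7071,0.0000); lever o_n−o_2 = (-1.2247,2.6390,-0.7321)
cross product → J_v[:, 2] = (-0.5176,0.5176,2.7321)
J_ω[:, 2] = z_2
entry J[2][2] = 2.7321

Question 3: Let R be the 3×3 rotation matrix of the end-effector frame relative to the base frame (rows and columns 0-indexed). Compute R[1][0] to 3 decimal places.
0.612

End-effector x-axis (col 0 of R) = (-0.6124,0.6124,0.5000)
R[1][0] = 0.6124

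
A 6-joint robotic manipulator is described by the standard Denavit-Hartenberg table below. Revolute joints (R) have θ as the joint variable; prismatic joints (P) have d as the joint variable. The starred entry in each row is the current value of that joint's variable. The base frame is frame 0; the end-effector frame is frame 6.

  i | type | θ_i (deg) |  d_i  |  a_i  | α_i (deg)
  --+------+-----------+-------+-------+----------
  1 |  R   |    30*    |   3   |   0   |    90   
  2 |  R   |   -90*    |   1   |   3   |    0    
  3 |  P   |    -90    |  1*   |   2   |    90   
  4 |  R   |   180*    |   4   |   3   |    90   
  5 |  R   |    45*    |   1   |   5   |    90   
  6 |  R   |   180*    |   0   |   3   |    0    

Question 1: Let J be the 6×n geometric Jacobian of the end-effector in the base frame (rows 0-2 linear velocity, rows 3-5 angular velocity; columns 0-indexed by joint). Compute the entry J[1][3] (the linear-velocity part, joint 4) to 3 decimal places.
4.323

axis z_3 = (-0.0000,-0.0000,1.0000); lever o_n−o_3 = (4.3228,1.3411,5.4142)
cross product → J_v[:, 3] = (-1.3411,4.3228,0.0000)
J_ω[:, 3] = z_3
entry J[1][3] = 4.3228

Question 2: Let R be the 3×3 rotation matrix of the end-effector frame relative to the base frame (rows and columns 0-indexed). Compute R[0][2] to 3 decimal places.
0.612

End-effector z-axis (col 2 of R) = (0.6124,0.3536,-0.7071)
R[0][2] = 0.6124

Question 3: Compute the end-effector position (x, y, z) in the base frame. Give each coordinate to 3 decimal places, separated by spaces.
after link 1: o_1 = (0.0000, 0.0000, 3.0000)
after link 2: o_2 = (0.5000, -0.8660, 0.0000)
after link 3: o_3 = (-0.7321, -2.7321, -0.0000)
after link 4: o_4 = (1.8660, -1.2321, 4.0000)
after link 5: o_5 = (5.4279, -0.3303, 7.5355)
after link 6: o_6 = (3.5908, -1.3910, 5.4142)

3.591 -1.391 5.414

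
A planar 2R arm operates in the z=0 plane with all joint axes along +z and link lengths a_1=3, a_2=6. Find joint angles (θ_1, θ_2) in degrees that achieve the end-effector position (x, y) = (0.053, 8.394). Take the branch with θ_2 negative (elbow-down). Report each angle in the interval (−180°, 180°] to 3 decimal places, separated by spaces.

cos θ_2 = (70.4620−3²−6²)/(2·3·6) = 0.7073; θ_2 = -44.9860° (elbow-down)
β = atan2(8.3940,0.0530) = 89.6382°; ψ = atan2(-4.2416,7.2437) = -30.3515°
θ_1 = β − ψ = 119.9898°

119.990 -44.986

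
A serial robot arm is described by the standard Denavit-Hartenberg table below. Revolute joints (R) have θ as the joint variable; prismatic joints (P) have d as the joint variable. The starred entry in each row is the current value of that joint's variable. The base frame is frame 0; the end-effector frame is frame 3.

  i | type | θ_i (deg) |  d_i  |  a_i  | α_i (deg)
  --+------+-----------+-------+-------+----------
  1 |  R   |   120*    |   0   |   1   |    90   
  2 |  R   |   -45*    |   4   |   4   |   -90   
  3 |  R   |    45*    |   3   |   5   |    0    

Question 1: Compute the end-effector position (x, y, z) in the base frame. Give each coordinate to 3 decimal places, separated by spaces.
-3.823 7.550 -3.207

after link 1: o_1 = (-0.5000, 0.8660, 0.0000)
after link 2: o_2 = (1.5499, 5.3155, -2.8284)
after link 3: o_3 = (-3.8226, 7.5499, -3.2071)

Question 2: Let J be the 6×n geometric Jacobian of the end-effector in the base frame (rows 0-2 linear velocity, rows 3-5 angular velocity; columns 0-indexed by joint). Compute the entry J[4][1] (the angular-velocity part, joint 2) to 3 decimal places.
axis z_1 = (0.8660,0.5000,0.0000); lever o_n−o_1 = (-3.3226,6.6839,-3.2071)
cross product → J_v[:, 1] = (-1.6036,2.7774,7.4497)
J_ω[:, 1] = z_1
entry J[4][1] = 0.5000

0.500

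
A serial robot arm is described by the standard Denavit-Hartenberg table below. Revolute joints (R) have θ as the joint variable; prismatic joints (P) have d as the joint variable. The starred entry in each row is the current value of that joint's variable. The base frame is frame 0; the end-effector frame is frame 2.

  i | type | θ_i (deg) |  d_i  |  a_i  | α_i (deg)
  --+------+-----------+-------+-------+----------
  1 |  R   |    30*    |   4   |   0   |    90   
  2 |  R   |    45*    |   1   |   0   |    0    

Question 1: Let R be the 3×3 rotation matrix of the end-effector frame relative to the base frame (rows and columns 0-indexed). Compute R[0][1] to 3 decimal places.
-0.612

End-effector y-axis (col 1 of R) = (-0.6124,-0.3536,0.7071)
R[0][1] = -0.6124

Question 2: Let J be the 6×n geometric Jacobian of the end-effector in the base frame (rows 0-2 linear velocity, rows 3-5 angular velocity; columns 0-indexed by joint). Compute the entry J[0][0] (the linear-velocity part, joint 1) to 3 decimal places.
0.866

axis z_0 = ẑ; lever o_n−o_0 = (0.5000,-0.8660,4.0000)
cross product → J_v[:, 0] = (0.8660,0.5000,-0.0000)
J_ω[:, 0] = z_0
entry J[0][0] = 0.8660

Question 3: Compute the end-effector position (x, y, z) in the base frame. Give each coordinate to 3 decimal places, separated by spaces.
0.500 -0.866 4.000

after link 1: o_1 = (0.0000, 0.0000, 4.0000)
after link 2: o_2 = (0.5000, -0.8660, 4.0000)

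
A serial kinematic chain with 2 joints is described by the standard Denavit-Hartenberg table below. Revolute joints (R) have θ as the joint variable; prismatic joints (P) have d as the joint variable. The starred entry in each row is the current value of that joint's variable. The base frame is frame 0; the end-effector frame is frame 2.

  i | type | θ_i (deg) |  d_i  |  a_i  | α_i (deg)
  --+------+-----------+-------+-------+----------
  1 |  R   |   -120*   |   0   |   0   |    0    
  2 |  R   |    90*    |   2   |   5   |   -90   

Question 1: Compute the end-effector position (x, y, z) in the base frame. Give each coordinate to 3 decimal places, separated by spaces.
4.330 -2.500 2.000

after link 1: o_1 = (0.0000, 0.0000, 0.0000)
after link 2: o_2 = (4.3301, -2.5000, 2.0000)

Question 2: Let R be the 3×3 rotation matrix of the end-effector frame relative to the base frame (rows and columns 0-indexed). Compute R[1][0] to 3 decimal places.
End-effector x-axis (col 0 of R) = (0.8660,-0.5000,0.0000)
R[1][0] = -0.5000

-0.500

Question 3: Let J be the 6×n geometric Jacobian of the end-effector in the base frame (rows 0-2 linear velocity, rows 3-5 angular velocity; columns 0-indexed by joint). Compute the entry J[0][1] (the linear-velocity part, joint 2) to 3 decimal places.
axis z_1 = (0.0000,0.0000,1.0000); lever o_n−o_1 = (4.3301,-2.5000,2.0000)
cross product → J_v[:, 1] = (2.5000,4.3301,-0.0000)
J_ω[:, 1] = z_1
entry J[0][1] = 2.5000

2.500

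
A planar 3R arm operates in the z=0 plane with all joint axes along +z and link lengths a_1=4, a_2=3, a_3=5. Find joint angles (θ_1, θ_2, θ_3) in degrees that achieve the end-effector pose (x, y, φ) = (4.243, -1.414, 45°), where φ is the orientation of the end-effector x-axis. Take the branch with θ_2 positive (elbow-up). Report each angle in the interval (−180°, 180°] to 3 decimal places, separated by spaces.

-118.737 90.004 73.733

wrist centre = target − a_3·(cos φ, sin φ) = (0.7075, -4.9495)
cos θ_2 = (24.9984−4²−3²)/(2·4·3) = -0.0001; θ_2 = 90.0038° (elbow-up)
β = atan2(-4.9495,0.7075) = -81.8655°; ψ = atan2(3.0000,3.9998) = 36.8713°
θ_1 = β − ψ = -118.7368°
θ_3 = φ − θ_1 − θ_2 = 73.7329° (wrapped to (-180°,180°])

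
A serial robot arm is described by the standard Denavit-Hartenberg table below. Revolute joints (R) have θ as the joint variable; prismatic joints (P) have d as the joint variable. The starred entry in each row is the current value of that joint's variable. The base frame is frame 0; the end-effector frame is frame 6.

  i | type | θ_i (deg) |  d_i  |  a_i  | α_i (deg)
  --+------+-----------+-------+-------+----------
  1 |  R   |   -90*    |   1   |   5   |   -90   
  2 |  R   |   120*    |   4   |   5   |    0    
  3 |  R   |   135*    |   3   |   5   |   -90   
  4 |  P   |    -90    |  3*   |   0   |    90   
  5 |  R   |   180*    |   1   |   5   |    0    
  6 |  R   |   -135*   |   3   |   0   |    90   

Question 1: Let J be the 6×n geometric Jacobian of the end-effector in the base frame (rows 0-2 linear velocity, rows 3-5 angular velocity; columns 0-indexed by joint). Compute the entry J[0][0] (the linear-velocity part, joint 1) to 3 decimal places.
axis z_0 = ẑ; lever o_n−o_0 = (2.0000,-5.1390,-1.5877)
cross product → J_v[:, 0] = (5.1390,2.0000,-0.0000)
J_ω[:, 0] = z_0
entry J[0][0] = 5.1390

5.139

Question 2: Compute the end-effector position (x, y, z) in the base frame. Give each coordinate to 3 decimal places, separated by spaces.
after link 1: o_1 = (0.0000, -5.0000, 1.0000)
after link 2: o_2 = (4.0000, -2.5000, -3.3301)
after link 3: o_3 = (7.0000, -1.2059, 1.4995)
after link 4: o_4 = (7.0000, -4.1037, 2.2760)
after link 5: o_5 = (2.0000, -4.3625, 1.3100)
after link 6: o_6 = (2.0000, -5.1390, -1.5877)

2.000 -5.139 -1.588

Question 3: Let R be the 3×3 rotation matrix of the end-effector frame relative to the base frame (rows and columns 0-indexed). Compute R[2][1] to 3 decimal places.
End-effector y-axis (col 1 of R) = (0.0000,-0.2588,-0.9659)
R[2][1] = -0.9659

-0.966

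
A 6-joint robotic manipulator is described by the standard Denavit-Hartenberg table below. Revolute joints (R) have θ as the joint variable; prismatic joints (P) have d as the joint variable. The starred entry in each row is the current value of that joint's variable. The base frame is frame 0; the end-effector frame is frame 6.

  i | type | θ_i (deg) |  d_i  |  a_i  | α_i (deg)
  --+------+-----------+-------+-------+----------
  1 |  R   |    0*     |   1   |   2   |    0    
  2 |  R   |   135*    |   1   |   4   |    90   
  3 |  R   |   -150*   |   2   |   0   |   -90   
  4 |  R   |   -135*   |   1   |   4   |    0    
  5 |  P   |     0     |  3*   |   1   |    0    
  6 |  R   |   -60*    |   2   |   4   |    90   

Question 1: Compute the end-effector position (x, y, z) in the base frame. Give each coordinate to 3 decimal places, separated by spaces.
after link 1: o_1 = (2.0000, 0.0000, 1.0000)
after link 2: o_2 = (-0.8284, 2.8284, 2.0000)
after link 3: o_3 = (0.5858, 4.2426, 2.0000)
after link 4: o_4 = (0.5002, 8.3282, 2.5482)
after link 5: o_5 = (-0.4935, 10.3219, 0.3037)
after link 6: o_6 = (-4.2987, 12.6630, 0.5035)

-4.299 12.663 0.503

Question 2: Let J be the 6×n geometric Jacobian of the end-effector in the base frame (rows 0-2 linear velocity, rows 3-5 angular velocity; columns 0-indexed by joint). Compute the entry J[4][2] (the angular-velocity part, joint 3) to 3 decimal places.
0.707

axis z_2 = (0.7071,0.7071,0.0000); lever o_n−o_2 = (-3.4702,9.8346,-1.4965)
cross product → J_v[:, 2] = (-1.0582,1.0582,9.4079)
J_ω[:, 2] = z_2
entry J[4][2] = 0.7071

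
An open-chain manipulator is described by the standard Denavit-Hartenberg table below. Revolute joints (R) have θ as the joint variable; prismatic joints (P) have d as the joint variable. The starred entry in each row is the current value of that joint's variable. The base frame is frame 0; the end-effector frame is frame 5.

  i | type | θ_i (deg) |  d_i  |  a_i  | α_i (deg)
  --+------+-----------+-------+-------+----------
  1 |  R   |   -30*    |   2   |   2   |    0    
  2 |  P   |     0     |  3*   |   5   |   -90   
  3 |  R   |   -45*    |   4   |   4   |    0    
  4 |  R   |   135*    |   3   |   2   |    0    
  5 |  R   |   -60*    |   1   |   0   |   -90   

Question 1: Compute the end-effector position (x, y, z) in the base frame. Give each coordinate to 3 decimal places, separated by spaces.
12.512 2.014 5.828

after link 1: o_1 = (1.7321, -1.0000, 2.0000)
after link 2: o_2 = (6.0622, -3.5000, 5.0000)
after link 3: o_3 = (10.5117, -1.4501, 7.8284)
after link 4: o_4 = (12.0117, 1.1480, 5.8284)
after link 5: o_5 = (12.5117, 2.0140, 5.8284)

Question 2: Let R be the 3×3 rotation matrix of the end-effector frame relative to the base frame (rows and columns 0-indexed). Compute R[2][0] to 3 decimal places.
-0.500

End-effector x-axis (col 0 of R) = (0.7500,-0.4330,-0.5000)
R[2][0] = -0.5000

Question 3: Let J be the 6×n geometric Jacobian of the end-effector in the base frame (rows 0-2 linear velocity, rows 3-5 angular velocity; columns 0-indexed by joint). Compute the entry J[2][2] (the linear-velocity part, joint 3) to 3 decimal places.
axis z_2 = (0.5000,0.8660,0.0000); lever o_n−o_2 = (6.4495,5.5140,0.8284)
cross product → J_v[:, 2] = (0.7174,-0.4142,-2.8284)
J_ω[:, 2] = z_2
entry J[2][2] = -2.8284

-2.828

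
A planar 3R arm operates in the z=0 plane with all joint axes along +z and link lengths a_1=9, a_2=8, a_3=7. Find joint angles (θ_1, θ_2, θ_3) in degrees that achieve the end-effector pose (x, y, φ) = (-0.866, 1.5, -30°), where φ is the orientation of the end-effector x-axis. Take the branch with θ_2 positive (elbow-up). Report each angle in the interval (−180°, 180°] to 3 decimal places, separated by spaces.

wrist centre = target − a_3·(cos φ, sin φ) = (-6.9282, 5.0000)
cos θ_2 = (72.9996−9²−8²)/(2·9·8) = -0.5000; θ_2 = 120.0002° (elbow-up)
β = atan2(5.0000,-6.9282) = 144.1824°; ψ = atan2(6.9282,5.0000) = 54.1825°
θ_1 = β − ψ = 89.9998°
θ_3 = φ − θ_1 − θ_2 = 120.0000° (wrapped to (-180°,180°])

90.000 120.000 120.000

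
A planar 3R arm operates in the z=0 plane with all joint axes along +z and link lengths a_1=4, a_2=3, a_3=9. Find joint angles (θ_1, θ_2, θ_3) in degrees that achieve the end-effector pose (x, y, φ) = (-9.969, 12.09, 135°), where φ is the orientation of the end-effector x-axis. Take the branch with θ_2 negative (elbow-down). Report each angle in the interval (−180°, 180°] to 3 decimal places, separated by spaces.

135.003 -30.004 30.000

wrist centre = target − a_3·(cos φ, sin φ) = (-3.6050, 5.7260)
cos θ_2 = (45.7838−4²−3²)/(2·4·3) = 0.8660; θ_2 = -30.0037° (elbow-down)
β = atan2(5.7260,-3.6050) = 122.1940°; ψ = atan2(-1.5002,6.5980) = -12.8095°
θ_1 = β − ψ = 135.0034°
θ_3 = φ − θ_1 − θ_2 = 30.0003° (wrapped to (-180°,180°])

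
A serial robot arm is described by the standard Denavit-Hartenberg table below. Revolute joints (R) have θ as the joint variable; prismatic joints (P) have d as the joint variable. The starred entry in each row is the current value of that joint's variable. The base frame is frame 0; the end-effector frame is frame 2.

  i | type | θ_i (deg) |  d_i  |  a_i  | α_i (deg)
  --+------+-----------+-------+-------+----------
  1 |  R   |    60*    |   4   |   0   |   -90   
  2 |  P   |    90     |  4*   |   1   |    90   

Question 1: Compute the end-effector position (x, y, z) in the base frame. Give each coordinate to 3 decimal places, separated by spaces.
after link 1: o_1 = (0.0000, 0.0000, 4.0000)
after link 2: o_2 = (-3.4641, 2.0000, 3.0000)

-3.464 2.000 3.000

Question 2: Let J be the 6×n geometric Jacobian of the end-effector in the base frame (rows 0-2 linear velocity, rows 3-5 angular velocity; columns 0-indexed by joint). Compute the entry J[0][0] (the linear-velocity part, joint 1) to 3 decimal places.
axis z_0 = ẑ; lever o_n−o_0 = (-3.4641,2.0000,3.0000)
cross product → J_v[:, 0] = (-2.0000,-3.4641,0.0000)
J_ω[:, 0] = z_0
entry J[0][0] = -2.0000

-2.000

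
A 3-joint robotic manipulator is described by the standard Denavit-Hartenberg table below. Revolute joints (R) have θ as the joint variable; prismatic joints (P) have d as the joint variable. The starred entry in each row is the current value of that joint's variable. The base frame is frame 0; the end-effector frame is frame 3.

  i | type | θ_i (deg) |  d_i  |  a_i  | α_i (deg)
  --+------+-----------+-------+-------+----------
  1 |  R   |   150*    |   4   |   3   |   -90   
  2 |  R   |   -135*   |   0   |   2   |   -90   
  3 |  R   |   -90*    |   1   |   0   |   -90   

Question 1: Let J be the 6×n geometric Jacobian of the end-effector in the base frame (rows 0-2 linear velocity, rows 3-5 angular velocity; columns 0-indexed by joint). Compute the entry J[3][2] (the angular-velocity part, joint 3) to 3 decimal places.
-0.612

axis z_2 = (-0.6124,0.3536,0.7071); lever o_n−o_2 = (-0.6124,0.3536,0.7071)
cross product → J_v[:, 2] = (-0.0000,-0.0000,0.0000)
J_ω[:, 2] = z_2
entry J[3][2] = -0.6124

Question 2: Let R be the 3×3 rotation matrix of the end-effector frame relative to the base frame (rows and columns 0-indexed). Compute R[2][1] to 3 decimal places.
End-effector y-axis (col 1 of R) = (0.6124,-0.3536,-0.7071)
R[2][1] = -0.7071

-0.707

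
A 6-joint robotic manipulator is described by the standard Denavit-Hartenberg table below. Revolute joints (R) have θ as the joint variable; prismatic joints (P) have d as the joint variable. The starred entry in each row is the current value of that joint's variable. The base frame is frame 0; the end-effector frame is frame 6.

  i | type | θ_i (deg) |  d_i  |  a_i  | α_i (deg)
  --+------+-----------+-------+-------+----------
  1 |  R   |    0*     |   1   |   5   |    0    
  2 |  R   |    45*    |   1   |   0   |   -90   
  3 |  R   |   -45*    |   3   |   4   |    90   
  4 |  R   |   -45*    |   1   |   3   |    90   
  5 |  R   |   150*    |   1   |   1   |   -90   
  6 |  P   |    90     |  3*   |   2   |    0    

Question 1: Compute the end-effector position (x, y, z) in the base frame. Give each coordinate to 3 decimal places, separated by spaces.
5.822 5.431 4.869

after link 1: o_1 = (5.0000, 0.0000, 1.0000)
after link 2: o_2 = (5.0000, 0.0000, 2.0000)
after link 3: o_3 = (4.8787, 4.1213, 4.8284)
after link 4: o_4 = (6.9393, 3.1820, 7.0355)
after link 5: o_5 = (6.0966, 2.2053, 6.4561)
after link 6: o_6 = (5.8224, 5.4311, 4.8690)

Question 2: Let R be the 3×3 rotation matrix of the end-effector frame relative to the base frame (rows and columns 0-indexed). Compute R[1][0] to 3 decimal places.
End-effector x-axis (col 0 of R) = (-0.1464,0.8536,0.5000)
R[1][0] = 0.8536

0.854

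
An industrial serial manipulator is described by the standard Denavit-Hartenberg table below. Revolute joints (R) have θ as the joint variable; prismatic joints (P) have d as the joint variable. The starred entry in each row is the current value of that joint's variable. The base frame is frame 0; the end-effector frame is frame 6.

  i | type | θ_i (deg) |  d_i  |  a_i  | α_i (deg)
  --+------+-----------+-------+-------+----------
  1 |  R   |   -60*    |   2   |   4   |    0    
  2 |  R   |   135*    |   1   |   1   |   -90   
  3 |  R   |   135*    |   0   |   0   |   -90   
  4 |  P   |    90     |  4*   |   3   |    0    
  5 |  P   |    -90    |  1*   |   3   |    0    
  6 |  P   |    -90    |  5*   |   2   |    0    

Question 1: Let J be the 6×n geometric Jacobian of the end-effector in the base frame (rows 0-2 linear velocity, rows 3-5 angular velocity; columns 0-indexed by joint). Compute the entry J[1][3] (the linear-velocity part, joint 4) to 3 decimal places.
-0.683

prismatic axis z_3 = (-0.1830,-0.6830,0.7071)
J_v[:, 3] = z_3; J_ω[:, 3] = (0,0,0)
entry J[1][3] = -0.6830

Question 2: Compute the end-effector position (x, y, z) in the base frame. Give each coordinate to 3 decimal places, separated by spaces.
0.846 -11.636 7.950

after link 1: o_1 = (2.0000, -3.4641, 2.0000)
after link 2: o_2 = (2.2588, -2.4982, 3.0000)
after link 3: o_3 = (2.2588, -2.4982, 3.0000)
after link 4: o_4 = (4.4245, -6.0067, 5.8284)
after link 5: o_5 = (3.6925, -8.7387, 4.4142)
after link 6: o_6 = (0.8456, -11.6362, 7.9497)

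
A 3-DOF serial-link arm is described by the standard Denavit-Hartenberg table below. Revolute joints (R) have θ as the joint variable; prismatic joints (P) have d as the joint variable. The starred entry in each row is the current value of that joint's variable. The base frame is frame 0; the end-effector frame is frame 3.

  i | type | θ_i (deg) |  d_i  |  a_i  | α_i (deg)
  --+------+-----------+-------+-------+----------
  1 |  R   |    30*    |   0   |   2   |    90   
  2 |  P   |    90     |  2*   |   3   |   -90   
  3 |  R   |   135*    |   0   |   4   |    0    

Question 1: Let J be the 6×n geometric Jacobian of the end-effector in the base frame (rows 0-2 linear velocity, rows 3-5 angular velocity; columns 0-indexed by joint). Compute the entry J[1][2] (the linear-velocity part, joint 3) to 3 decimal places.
-2.449

axis z_2 = (-0.8660,-0.5000,0.0000); lever o_n−o_2 = (-1.4142,2.4495,-2.8284)
cross product → J_v[:, 2] = (1.4142,-2.4495,-2.8284)
J_ω[:, 2] = z_2
entry J[1][2] = -2.4495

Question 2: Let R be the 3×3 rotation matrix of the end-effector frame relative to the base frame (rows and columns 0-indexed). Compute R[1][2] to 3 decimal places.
-0.500

End-effector z-axis (col 2 of R) = (-0.8660,-0.5000,0.0000)
R[1][2] = -0.5000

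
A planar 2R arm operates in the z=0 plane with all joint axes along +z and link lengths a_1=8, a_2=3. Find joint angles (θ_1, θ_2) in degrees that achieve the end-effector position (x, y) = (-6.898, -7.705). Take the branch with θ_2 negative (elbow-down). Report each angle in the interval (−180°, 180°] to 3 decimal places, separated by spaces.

cos θ_2 = (106.9494−8²−3²)/(2·8·3) = 0.7073; θ_2 = -44.9860° (elbow-down)
β = atan2(-7.7050,-6.8980) = -131.8369°; ψ = atan2(-2.1208,10.1218) = -11.8338°
θ_1 = β − ψ = -120.0031°

-120.003 -44.986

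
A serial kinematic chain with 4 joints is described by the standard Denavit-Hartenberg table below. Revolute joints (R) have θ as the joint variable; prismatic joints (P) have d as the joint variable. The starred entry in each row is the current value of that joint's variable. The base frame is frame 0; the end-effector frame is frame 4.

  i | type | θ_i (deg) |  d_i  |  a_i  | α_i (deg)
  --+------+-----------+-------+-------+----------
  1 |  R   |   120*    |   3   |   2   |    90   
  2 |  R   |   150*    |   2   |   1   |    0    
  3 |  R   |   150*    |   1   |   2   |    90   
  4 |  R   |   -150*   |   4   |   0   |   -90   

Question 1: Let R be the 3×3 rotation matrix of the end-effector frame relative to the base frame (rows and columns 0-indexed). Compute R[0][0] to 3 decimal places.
-0.217

End-effector x-axis (col 0 of R) = (-0.2165,-0.6250,0.7500)
R[0][0] = -0.2165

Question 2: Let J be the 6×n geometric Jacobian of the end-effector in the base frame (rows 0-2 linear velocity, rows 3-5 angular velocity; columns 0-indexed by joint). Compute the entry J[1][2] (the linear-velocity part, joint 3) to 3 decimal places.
axis z_2 = (0.8660,0.5000,0.0000); lever o_n−o_2 = (2.0981,-1.6340,-3.7321)
cross product → J_v[:, 2] = (-1.8660,3.2321,-2.4641)
J_ω[:, 2] = z_2
entry J[1][2] = 3.2321

3.232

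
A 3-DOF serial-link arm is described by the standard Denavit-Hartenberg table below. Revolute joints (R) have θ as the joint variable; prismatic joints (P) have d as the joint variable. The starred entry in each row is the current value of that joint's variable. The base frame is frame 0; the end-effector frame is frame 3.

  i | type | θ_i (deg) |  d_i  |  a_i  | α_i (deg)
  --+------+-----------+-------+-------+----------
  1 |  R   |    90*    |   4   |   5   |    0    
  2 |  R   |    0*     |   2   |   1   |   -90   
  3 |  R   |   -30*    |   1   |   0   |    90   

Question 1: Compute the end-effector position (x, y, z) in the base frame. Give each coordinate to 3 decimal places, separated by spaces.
-1.000 6.000 6.000

after link 1: o_1 = (0.0000, 5.0000, 4.0000)
after link 2: o_2 = (0.0000, 6.0000, 6.0000)
after link 3: o_3 = (-1.0000, 6.0000, 6.0000)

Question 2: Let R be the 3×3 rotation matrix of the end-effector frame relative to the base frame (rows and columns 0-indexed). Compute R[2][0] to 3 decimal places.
End-effector x-axis (col 0 of R) = (0.0000,0.8660,0.5000)
R[2][0] = 0.5000

0.500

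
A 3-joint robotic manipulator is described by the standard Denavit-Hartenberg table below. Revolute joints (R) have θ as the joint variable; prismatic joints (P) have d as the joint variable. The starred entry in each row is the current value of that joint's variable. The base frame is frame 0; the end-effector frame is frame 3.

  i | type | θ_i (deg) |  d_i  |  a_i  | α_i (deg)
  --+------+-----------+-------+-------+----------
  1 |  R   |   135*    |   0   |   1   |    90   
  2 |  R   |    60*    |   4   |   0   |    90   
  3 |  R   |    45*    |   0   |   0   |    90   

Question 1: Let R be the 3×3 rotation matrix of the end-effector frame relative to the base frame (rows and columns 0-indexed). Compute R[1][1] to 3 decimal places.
End-effector y-axis (col 1 of R) = (-0.6124,0.6124,-0.5000)
R[1][1] = 0.6124

0.612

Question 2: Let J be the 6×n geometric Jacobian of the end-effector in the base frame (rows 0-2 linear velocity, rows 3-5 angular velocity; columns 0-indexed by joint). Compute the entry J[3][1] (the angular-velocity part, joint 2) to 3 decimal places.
0.707

axis z_1 = (0.7071,0.7071,0.0000); lever o_n−o_1 = (2.8284,2.8284,0.0000)
cross product → J_v[:, 1] = (0.0000,0.0000,0.0000)
J_ω[:, 1] = z_1
entry J[3][1] = 0.7071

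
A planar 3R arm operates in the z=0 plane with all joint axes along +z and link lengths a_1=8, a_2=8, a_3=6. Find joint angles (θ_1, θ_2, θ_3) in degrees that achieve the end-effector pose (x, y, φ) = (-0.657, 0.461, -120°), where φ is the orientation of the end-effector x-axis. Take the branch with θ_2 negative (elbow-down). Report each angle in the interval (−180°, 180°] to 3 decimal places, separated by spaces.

wrist centre = target − a_3·(cos φ, sin φ) = (2.3430, 5.6572)
cos θ_2 = (37.4930−8²−8²)/(2·8·8) = -0.7071; θ_2 = -134.9983° (elbow-down)
β = atan2(5.6572,2.3430) = 67.5023°; ψ = atan2(-5.6570,2.3433) = -67.4991°
θ_1 = β − ψ = 135.0015°
θ_3 = φ − θ_1 − θ_2 = -120.0032° (wrapped to (-180°,180°])

135.001 -134.998 -120.003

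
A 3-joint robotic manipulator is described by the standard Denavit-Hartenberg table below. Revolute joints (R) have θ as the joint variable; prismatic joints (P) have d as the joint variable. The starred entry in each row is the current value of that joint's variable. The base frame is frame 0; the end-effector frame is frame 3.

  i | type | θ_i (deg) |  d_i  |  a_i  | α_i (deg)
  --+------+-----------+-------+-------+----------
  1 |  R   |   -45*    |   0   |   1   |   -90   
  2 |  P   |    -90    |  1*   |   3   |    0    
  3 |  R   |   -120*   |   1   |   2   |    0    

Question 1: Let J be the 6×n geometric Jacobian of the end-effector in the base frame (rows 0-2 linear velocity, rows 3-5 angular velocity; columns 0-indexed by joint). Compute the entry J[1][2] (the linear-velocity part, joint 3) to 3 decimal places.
0.707

axis z_2 = (0.7071,0.7071,0.0000); lever o_n−o_2 = (-0.5176,1.9319,-1.0000)
cross product → J_v[:, 2] = (-0.7071,0.7071,1.7321)
J_ω[:, 2] = z_2
entry J[1][2] = 0.7071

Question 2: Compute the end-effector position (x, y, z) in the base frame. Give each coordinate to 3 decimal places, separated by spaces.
0.897 1.932 2.000

after link 1: o_1 = (0.7071, -0.7071, 0.0000)
after link 2: o_2 = (1.4142, -0.0000, 3.0000)
after link 3: o_3 = (0.8966, 1.9319, 2.0000)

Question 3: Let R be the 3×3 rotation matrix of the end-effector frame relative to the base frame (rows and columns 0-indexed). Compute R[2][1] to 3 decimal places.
0.866

End-effector y-axis (col 1 of R) = (-0.3536,0.3536,0.8660)
R[2][1] = 0.8660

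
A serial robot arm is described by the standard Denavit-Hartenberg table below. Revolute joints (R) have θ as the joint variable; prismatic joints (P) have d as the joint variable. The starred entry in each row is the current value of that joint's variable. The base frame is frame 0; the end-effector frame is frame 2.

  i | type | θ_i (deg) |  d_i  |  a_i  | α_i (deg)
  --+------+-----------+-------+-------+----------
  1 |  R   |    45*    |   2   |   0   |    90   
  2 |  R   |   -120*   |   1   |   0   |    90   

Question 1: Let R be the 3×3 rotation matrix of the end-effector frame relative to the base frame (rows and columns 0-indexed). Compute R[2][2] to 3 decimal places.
0.500

End-effector z-axis (col 2 of R) = (-0.6124,-0.6124,0.5000)
R[2][2] = 0.5000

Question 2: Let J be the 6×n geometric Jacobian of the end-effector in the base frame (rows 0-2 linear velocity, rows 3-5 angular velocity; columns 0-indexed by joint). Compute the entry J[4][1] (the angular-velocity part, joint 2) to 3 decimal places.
-0.707

axis z_1 = (0.7071,-0.7071,0.0000); lever o_n−o_1 = (0.7071,-0.7071,0.0000)
cross product → J_v[:, 1] = (0.0000,0.0000,0.0000)
J_ω[:, 1] = z_1
entry J[4][1] = -0.7071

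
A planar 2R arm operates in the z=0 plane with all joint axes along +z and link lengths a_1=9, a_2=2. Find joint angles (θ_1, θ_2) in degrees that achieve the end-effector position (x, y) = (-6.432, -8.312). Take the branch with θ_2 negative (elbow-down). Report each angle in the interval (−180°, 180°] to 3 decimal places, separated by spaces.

-120.002 -44.991

cos θ_2 = (110.4600−9²−2²)/(2·9·2) = 0.7072; θ_2 = -44.9907° (elbow-down)
β = atan2(-8.3120,-6.4320) = -127.7335°; ψ = atan2(-1.4140,10.4144) = -7.7319°
θ_1 = β − ψ = -120.0016°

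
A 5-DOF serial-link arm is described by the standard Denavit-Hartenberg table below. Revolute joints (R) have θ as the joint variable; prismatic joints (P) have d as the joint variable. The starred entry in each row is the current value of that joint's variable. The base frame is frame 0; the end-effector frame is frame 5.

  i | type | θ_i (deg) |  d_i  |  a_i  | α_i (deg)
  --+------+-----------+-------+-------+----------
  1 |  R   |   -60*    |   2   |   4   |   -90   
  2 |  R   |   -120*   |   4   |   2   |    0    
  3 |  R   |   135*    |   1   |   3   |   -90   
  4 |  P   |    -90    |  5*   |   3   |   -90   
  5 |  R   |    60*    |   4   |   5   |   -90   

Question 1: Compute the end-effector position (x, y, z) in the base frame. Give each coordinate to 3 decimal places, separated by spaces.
13.887 -3.054 1.273

after link 1: o_1 = (2.0000, -3.4641, 2.0000)
after link 2: o_2 = (4.9641, -0.5981, 3.7321)
after link 3: o_3 = (7.2790, -2.6076, 2.9556)
after link 4: o_4 = (9.2300, 0.0131, -1.8740)
after link 5: o_5 = (13.8873, -3.0535, 1.2733)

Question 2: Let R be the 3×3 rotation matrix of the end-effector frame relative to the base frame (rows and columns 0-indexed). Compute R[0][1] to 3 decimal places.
End-effector y-axis (col 1 of R) = (-0.4830,0.8365,0.2588)
R[0][1] = -0.4830

-0.483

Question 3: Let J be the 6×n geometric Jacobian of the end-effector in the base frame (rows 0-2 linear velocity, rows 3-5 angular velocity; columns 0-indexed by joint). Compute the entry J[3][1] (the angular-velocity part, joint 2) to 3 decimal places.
axis z_1 = (0.8660,0.5000,0.0000); lever o_n−o_1 = (11.8873,0.4106,-0.7267)
cross product → J_v[:, 1] = (-0.3634,0.6294,-5.5881)
J_ω[:, 1] = z_1
entry J[3][1] = 0.8660

0.866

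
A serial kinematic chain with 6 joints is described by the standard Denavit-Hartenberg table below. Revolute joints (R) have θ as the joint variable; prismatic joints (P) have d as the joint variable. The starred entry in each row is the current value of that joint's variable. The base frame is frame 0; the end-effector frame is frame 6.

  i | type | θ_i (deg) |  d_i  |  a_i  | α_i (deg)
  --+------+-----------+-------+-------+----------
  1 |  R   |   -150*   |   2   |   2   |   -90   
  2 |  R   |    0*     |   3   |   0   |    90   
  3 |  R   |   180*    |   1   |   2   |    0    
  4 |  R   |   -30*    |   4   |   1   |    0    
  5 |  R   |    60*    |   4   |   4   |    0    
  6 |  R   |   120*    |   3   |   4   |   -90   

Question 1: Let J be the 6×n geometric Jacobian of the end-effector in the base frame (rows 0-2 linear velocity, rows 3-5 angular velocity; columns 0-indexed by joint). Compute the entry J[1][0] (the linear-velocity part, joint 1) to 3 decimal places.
axis z_0 = ẑ; lever o_n−o_0 = (0.5000,0.8660,14.0000)
cross product → J_v[:, 0] = (-0.8660,0.5000,0.0000)
J_ω[:, 0] = z_0
entry J[1][0] = 0.5000

0.500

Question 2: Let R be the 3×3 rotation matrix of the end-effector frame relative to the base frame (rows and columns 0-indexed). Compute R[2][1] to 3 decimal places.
-1.000

End-effector y-axis (col 1 of R) = (-0.0000,-0.0000,-1.0000)
R[2][1] = -1.0000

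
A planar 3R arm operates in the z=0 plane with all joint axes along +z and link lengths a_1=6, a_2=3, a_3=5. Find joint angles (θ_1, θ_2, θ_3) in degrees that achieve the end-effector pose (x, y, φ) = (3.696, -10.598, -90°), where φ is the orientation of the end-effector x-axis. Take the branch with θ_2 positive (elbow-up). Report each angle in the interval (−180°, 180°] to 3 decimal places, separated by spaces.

wrist centre = target − a_3·(cos φ, sin φ) = (3.6960, -5.5980)
cos θ_2 = (44.9980−6²−3²)/(2·6·3) = -0.0001; θ_2 = 90.0032° (elbow-up)
β = atan2(-5.5980,3.6960) = -56.5658°; ψ = atan2(3.0000,5.9998) = 26.5657°
θ_1 = β − ψ = -83.1315°
θ_3 = φ − θ_1 − θ_2 = -96.8717° (wrapped to (-180°,180°])

-83.131 90.003 -96.872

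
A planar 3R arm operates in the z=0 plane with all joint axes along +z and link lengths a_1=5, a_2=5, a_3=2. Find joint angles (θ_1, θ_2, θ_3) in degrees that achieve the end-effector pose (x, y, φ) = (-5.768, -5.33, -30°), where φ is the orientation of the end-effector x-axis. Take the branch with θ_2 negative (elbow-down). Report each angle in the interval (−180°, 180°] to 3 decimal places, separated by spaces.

-120.001 -60.000 150.001

wrist centre = target − a_3·(cos φ, sin φ) = (-7.5001, -4.3300)
cos θ_2 = (74.9997−5²−5²)/(2·5·5) = 0.5000; θ_2 = -60.0004° (elbow-down)
β = atan2(-4.3300,-7.5001) = -150.0009°; ψ = atan2(-4.3301,7.5000) = -30.0002°
θ_1 = β − ψ = -120.0007°
θ_3 = φ − θ_1 − θ_2 = 150.0011° (wrapped to (-180°,180°])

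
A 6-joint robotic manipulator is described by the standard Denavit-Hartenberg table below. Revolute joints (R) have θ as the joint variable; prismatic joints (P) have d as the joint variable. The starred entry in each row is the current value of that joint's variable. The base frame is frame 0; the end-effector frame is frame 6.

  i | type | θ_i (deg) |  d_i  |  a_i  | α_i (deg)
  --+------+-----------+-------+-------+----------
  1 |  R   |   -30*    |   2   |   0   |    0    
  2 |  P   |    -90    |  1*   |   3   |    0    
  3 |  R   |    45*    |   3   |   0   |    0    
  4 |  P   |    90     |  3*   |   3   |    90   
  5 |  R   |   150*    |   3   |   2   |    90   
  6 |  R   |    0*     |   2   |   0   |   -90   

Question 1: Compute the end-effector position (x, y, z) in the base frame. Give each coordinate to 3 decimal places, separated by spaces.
1.467 -4.909 11.732

after link 1: o_1 = (0.0000, 0.0000, 2.0000)
after link 2: o_2 = (-1.5000, -2.5981, 3.0000)
after link 3: o_3 = (-1.5000, -2.5981, 6.0000)
after link 4: o_4 = (1.3978, -1.8216, 9.0000)
after link 5: o_5 = (0.5012, -5.1677, 10.0000)
after link 6: o_6 = (1.4671, -4.9089, 11.7321)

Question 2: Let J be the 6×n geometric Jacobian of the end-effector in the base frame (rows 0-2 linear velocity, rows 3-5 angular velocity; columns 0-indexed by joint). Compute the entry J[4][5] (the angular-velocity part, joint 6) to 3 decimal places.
0.129

axis z_5 = (0.4830,0.1294,0.8660); lever o_n−o_5 = (0.9659,0.2588,1.7321)
cross product → J_v[:, 5] = (-0.0000,0.0000,0.0000)
J_ω[:, 5] = z_5
entry J[4][5] = 0.1294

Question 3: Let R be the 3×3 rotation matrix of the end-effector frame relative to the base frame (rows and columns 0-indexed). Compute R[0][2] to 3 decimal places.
0.259

End-effector z-axis (col 2 of R) = (0.2588,-0.9659,0.0000)
R[0][2] = 0.2588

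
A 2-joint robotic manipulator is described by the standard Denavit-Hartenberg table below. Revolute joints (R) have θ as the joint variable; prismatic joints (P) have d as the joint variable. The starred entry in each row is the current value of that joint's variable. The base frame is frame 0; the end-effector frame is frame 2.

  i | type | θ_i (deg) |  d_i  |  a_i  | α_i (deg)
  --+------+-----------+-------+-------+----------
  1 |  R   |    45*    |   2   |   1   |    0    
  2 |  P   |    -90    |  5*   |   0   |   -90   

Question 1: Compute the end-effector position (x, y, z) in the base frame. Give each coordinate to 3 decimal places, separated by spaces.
0.707 0.707 7.000

after link 1: o_1 = (0.7071, 0.7071, 2.0000)
after link 2: o_2 = (0.7071, 0.7071, 7.0000)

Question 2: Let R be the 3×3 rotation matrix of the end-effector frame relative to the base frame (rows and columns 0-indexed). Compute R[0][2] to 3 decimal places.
End-effector z-axis (col 2 of R) = (0.7071,0.7071,0.0000)
R[0][2] = 0.7071

0.707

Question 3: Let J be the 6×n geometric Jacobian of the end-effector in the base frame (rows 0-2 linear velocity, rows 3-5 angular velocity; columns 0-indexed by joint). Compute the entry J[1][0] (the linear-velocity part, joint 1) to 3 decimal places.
axis z_0 = ẑ; lever o_n−o_0 = (0.7071,0.7071,7.0000)
cross product → J_v[:, 0] = (-0.7071,0.7071,0.0000)
J_ω[:, 0] = z_0
entry J[1][0] = 0.7071

0.707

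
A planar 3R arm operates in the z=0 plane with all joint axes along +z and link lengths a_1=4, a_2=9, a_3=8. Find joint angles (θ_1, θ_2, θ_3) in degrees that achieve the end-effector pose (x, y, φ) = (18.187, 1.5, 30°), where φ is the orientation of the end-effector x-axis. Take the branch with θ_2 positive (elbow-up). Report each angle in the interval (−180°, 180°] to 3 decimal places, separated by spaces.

wrist centre = target − a_3·(cos φ, sin φ) = (11.2588, -2.5000)
cos θ_2 = (133.0105−4²−9²)/(2·4·9) = 0.5001; θ_2 = 59.9903° (elbow-up)
β = atan2(-2.5000,11.2588) = -12.5193°; ψ = atan2(7.7935,8.5013) = 42.5126°
θ_1 = β − ψ = -55.0320°
θ_3 = φ − θ_1 − θ_2 = 25.0416° (wrapped to (-180°,180°])

-55.032 59.990 25.042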